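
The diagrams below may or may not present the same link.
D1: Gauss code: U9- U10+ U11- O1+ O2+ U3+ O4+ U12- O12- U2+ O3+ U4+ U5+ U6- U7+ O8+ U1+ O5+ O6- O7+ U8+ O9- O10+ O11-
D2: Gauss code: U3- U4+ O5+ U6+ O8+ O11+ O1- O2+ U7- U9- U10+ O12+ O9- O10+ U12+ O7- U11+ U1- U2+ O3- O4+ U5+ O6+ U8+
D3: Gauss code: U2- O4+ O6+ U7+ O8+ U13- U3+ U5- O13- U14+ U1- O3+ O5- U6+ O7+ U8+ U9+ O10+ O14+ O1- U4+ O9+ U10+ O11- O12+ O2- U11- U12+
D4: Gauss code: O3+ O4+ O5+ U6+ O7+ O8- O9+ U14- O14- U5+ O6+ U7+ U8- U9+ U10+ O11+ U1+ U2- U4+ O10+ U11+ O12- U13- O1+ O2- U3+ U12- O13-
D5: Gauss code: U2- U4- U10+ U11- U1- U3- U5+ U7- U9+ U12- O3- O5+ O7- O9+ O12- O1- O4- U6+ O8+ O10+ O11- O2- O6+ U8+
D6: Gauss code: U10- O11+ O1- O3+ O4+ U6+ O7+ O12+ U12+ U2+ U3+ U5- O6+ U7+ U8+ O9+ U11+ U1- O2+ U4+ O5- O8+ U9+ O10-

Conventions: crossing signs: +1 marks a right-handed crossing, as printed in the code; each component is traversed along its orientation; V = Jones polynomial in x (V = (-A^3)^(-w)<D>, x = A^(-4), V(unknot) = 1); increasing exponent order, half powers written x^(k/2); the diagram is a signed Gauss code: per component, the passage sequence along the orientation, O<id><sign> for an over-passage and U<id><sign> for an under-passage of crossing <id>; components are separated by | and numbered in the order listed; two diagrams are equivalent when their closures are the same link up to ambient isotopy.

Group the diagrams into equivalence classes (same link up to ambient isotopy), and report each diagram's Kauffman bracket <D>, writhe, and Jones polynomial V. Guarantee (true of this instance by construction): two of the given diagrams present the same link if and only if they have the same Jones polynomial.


equivalence classes: {D1, D3, D4, D6} | {D2} | {D5}
D1 (bracket A^-20 - 2A^-16 + A^-12 - 2A^-8 + 2A^-4 + A^4; 12 crossings at w = +4): V = x^2 + 2x^4 - 2x^5 + x^6 - 2x^7 + x^8
V(D2) = x + x^3 - x^4  (w +4, c 12, <D> = -A^-4 + 1 + A^8)
D3 (bracket A^-20 - 2A^-16 + A^-12 - 2A^-8 + 2A^-4 + A^4; 14 crossings at w = +4): V = x^2 + 2x^4 - 2x^5 + x^6 - 2x^7 + x^8
D4 (bracket A^-20 - 2A^-16 + A^-12 - 2A^-8 + 2A^-4 + A^4; 14 crossings at w = +4): V = x^2 + 2x^4 - 2x^5 + x^6 - 2x^7 + x^8
V(D5) = 1  [12 crossings, <D> = A^-6, w = -2]
V(D6) = x^2 + 2x^4 - 2x^5 + x^6 - 2x^7 + x^8  [12 crossings, <D> = A^-14 - 2A^-10 + A^-6 - 2A^-2 + 2A^2 + A^10, w = +6]
key observation: comparing 6 Jones polynomials yields 3 groups


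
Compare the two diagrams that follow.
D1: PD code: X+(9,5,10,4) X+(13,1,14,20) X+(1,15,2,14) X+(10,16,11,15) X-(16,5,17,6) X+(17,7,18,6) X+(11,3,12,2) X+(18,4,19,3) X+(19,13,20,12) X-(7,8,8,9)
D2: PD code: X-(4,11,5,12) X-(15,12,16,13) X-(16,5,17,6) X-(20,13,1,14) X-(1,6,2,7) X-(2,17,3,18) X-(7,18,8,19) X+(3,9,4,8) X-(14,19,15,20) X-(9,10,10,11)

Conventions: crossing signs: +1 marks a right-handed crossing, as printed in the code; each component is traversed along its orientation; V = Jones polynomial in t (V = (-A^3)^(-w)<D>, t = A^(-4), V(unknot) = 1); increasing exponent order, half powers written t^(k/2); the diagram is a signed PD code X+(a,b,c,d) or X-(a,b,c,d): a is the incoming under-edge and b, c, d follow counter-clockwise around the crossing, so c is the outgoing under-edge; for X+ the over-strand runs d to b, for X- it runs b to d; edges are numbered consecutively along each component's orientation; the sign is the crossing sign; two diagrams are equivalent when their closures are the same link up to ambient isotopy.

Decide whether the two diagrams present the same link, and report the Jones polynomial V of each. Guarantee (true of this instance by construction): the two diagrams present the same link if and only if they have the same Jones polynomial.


equivalent: no
V(D1) = t^2 + t^4 - t^5 + t^6 - t^7  (w +6, c 10, <D> = -A^-10 + A^-6 - A^-2 + A^2 + A^10)
D2 (bracket A^-16 + A^-8 - A^-4 + 1 - A^4; 10 crossings at w = -8): V = -t^-7 + t^-6 - t^-5 + t^-4 + t^-2
why: 2 classes among 2 diagrams; unequal V(t) rules out equality


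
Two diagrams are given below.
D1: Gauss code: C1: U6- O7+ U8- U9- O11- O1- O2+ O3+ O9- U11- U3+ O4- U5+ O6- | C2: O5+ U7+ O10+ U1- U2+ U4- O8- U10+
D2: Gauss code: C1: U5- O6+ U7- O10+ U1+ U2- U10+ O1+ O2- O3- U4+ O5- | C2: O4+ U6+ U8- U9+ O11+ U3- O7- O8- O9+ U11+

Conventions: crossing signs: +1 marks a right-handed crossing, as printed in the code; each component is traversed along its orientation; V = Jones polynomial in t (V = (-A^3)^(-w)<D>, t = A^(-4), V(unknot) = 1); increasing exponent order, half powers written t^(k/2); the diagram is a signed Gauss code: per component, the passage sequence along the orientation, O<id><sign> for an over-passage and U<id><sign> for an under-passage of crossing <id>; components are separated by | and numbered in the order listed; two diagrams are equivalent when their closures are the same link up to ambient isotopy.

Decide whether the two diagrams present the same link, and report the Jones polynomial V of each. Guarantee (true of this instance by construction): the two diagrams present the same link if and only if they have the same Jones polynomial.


same link: yes
V(D1) = -t^(-3/2) + t^(-1/2) - 2t^(1/2) + t^(3/2) - 2t^(5/2) + t^(7/2)  [11 crossings, <D> = -A^-17 + 2A^-13 - A^-9 + 2A^-5 - A^-1 + A^3, w = -1]
V(D2) = -t^(-3/2) + t^(-1/2) - 2t^(1/2) + t^(3/2) - 2t^(5/2) + t^(7/2)  [11 crossings, <D> = -A^-11 + 2A^-7 - A^-3 + 2A - A^5 + A^9, w = +1]
insight: from 11 to 11 crossings by R-moves: one link, two diagrams


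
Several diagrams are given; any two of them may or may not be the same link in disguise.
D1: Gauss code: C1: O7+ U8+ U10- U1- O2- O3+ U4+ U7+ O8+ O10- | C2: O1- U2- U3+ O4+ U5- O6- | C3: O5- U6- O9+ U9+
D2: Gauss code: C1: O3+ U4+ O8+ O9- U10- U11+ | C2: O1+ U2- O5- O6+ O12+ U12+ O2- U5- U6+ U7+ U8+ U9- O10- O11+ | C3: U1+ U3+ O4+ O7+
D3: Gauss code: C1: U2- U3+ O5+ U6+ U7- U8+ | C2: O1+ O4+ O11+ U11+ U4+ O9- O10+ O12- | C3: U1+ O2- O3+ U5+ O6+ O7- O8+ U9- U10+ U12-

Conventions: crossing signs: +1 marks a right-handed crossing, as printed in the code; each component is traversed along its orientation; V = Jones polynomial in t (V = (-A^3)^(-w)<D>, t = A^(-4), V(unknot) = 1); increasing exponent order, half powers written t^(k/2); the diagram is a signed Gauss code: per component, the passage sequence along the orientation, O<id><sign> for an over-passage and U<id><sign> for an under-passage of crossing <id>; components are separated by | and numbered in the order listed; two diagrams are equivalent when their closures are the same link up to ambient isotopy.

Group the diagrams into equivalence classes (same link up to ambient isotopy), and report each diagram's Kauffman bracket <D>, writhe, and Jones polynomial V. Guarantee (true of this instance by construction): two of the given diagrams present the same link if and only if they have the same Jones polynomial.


equivalence classes: {D1} | {D2} | {D3}
D1 (bracket 1 + A^4 + A^8 + A^12; 10 crossings at w = 0): V = t^-3 + t^-2 + t^-1 + 1
D2 (bracket A^-8 + 2 + A^8; 12 crossings at w = +4): V = t + 2t^3 + t^5
D3 (bracket 1 + A^4 + A^8 + A^12; 12 crossings at w = +4): V = 1 + t + t^2 + t^3
key observation: 3 values of V(t) split the 3 diagrams


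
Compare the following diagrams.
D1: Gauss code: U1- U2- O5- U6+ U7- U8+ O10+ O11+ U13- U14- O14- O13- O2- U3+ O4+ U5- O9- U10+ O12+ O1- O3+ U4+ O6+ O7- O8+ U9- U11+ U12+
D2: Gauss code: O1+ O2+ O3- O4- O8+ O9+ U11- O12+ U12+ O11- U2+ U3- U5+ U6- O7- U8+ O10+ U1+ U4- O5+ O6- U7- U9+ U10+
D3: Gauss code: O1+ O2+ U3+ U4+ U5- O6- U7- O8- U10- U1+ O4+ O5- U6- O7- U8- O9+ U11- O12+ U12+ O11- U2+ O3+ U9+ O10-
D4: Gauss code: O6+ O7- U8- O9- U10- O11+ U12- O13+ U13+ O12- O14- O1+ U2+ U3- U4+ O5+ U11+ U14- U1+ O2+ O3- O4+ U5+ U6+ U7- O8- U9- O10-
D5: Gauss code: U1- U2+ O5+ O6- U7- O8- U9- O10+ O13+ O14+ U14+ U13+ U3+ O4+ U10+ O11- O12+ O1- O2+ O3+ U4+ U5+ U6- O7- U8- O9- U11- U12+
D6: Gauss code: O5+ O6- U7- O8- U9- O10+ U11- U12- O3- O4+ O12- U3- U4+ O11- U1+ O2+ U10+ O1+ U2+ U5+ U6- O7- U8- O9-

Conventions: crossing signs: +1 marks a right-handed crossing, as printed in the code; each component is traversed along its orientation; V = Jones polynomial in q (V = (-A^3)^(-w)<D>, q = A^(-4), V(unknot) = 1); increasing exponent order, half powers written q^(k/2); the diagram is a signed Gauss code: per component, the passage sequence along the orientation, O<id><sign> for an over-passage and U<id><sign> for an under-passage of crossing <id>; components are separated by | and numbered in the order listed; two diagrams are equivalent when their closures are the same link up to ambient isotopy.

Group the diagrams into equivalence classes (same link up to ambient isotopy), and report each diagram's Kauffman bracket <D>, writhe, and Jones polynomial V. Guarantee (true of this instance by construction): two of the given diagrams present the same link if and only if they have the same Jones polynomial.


classes: {D1} | {D2} | {D3, D4, D5, D6}
V(D1) = q^-1 - 1 + 2q - 2q^2 + 2q^3 - 2q^4 + q^5  [14 crossings, <D> = A^-20 - 2A^-16 + 2A^-12 - 2A^-8 + 2A^-4 - 1 + A^4, w = 0]
V(D2) = 1  (w +2, c 12, <D> = A^6)
V(D3) = -q^-3 + q^-2 - q^-1 + 3 - q + q^2 - q^3  (w 0, c 12, <D> = -A^-12 + A^-8 - A^-4 + 3 - A^4 + A^8 - A^12)
V(D4) = -q^-3 + q^-2 - q^-1 + 3 - q + q^2 - q^3  [14 crossings, <D> = -A^-12 + A^-8 - A^-4 + 3 - A^4 + A^8 - A^12, w = 0]
V(D5) = -q^-3 + q^-2 - q^-1 + 3 - q + q^2 - q^3  (w +2, c 14, <D> = -A^-6 + A^-2 - A^2 + 3A^6 - A^10 + A^14 - A^18)
V(D6) = -q^-3 + q^-2 - q^-1 + 3 - q + q^2 - q^3  [12 crossings, <D> = -A^-18 + A^-14 - A^-10 + 3A^-6 - A^-2 + A^2 - A^6, w = -2]
note: 3 classes among 6 diagrams; unequal V(q) rules out equality


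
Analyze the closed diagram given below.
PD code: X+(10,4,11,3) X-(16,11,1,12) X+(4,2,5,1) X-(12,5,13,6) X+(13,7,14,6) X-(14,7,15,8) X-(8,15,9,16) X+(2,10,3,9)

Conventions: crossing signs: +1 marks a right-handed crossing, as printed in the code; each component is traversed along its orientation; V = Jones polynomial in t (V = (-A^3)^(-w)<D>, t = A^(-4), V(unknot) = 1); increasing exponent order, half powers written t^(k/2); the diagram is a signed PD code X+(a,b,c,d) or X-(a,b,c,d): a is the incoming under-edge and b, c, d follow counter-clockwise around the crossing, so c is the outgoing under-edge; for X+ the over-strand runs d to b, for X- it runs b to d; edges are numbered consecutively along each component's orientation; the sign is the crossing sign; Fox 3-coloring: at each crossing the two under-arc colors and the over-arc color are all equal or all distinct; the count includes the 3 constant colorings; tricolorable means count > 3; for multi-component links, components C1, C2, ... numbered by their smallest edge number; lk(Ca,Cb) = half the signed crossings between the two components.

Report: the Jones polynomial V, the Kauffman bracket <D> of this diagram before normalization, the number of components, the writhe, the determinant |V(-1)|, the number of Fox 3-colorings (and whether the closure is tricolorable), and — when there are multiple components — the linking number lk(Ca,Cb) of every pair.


V = -t^-3 + 2t^-2 - 2t^-1 + 3 - 2t + 2t^2 - t^3
<D> = -A^-12 + 2A^-8 - 2A^-4 + 3 - 2A^4 + 2A^8 - A^12 (w = 0)
1 component over 8 crossings, w = 0
3 Fox colorings among 3^8, |V(-1)| = 13: not tricolorable
why: w = 0 (over 8 crossings) is diagram-only; (-A^3)^(0) removes it from V


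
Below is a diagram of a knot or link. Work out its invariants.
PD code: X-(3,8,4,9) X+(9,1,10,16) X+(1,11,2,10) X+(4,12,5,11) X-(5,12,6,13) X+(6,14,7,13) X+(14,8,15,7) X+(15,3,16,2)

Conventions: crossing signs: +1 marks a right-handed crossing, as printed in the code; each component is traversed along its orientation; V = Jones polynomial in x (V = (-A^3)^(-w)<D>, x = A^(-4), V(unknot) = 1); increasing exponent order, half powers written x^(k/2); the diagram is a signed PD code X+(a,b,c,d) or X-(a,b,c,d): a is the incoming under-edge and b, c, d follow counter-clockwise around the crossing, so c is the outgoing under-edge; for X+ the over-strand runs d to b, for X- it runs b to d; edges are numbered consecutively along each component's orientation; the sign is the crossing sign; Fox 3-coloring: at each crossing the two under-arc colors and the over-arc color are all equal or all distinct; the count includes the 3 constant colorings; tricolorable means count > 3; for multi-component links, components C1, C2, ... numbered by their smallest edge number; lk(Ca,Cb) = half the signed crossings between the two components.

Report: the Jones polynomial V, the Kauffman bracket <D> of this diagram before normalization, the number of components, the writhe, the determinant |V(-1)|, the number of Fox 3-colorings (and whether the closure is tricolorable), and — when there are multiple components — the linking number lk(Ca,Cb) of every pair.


V(x) = x - x^2 + 2x^3 - x^4 + x^5 - x^6
bracket: -A^-12 + A^-8 - A^-4 + 2 - A^4 + A^8, w = +4
1 component, writhe +4, over 8 crossings
det 7, colorings 3 of 3^8 — not tricolorable
observation: w = +4 (over 8 crossings) is diagram-only; (-A^3)^(-4) removes it from V


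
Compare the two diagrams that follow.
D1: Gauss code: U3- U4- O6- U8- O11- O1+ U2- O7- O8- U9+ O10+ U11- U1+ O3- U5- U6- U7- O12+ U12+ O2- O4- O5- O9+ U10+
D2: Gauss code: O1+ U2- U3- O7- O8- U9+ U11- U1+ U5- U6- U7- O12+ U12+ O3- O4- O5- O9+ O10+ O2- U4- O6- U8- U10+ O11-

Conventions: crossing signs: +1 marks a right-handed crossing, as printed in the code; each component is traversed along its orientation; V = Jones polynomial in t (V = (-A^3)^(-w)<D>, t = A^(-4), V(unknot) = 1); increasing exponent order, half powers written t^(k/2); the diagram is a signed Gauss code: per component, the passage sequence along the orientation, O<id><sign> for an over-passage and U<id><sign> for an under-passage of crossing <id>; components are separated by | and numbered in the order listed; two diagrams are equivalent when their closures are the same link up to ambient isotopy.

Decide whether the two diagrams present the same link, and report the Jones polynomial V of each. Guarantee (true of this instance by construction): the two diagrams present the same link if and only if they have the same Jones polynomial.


equivalent: yes
D1 (bracket A^-8 + 1 - A^4; 12 crossings at w = -4): V = -t^-4 + t^-3 + t^-1
V(D2) = -t^-4 + t^-3 + t^-1  (w -4, c 12, <D> = A^-8 + 1 - A^4)
key observation: Reidemeister moves carry D1 (12 crossings) to D2 (12)


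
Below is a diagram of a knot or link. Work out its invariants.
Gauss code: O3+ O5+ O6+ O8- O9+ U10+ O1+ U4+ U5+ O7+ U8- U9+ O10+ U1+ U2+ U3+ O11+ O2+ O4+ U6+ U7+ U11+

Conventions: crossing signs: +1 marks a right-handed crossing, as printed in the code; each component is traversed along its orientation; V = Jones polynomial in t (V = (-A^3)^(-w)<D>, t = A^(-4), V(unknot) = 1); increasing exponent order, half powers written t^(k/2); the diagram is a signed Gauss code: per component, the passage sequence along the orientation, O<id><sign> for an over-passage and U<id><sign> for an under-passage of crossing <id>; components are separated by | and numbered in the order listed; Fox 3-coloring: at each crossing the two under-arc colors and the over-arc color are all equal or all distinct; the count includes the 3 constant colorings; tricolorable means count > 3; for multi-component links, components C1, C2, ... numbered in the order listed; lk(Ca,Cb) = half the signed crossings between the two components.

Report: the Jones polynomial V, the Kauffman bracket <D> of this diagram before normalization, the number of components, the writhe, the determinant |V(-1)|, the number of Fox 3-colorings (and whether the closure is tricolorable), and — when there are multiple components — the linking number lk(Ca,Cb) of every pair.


Jones polynomial: V(t) = t^3 + t^5 - t^8
<D> = A^-5 - A^7 - A^15; writhe +9
components 1, writhe +9 (11 crossings)
3-colorings: 9 of 3^11, det 3 — tricolorable
note: the span of V is 5, forcing >= 5 crossings in any diagram


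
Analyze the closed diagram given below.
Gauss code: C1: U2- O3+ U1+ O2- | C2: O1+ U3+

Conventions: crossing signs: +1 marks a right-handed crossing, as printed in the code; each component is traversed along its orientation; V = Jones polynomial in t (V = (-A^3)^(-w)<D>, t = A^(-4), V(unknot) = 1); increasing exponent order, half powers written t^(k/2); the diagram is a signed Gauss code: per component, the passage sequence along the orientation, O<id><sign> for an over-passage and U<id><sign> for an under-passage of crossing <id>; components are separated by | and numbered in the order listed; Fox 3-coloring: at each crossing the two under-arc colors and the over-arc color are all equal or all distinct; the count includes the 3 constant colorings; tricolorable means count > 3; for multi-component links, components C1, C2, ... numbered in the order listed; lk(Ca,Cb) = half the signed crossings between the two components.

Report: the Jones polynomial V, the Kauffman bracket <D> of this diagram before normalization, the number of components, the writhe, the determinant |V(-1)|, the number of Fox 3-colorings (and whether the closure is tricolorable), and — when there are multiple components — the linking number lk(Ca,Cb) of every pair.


Jones polynomial: V(t) = -t^(1/2) - t^(5/2)
<D> = A^-7 + A; writhe +1
components 2, writhe +1 (3 crossings)
linking number lk(C1,C2) = +1
3-colorings: 3 of 3^3, det 2 — not tricolorable
note: w = +1 (over 3 crossings) is diagram-only; (-A^3)^(-1) removes it from V


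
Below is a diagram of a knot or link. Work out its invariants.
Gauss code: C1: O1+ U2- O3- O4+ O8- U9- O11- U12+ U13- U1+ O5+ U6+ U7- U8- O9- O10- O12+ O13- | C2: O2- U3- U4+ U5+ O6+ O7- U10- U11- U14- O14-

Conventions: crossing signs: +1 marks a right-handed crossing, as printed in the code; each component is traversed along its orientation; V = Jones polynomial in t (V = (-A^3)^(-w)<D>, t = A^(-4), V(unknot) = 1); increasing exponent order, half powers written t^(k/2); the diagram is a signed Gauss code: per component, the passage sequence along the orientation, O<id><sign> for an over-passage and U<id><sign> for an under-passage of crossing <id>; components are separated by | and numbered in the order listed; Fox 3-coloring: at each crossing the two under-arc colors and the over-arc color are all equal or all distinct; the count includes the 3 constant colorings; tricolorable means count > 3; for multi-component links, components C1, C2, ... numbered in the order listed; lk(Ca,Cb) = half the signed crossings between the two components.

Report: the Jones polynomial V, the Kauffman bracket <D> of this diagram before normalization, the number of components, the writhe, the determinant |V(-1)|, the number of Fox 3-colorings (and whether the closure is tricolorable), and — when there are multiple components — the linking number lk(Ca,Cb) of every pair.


V(t) = -t^(-5/2) - t^(-1/2)
bracket: -A^-10 - A^-2, w = -4
2 components, writhe -4, over 14 crossings
lk(C1,C2) = -1
det 2, colorings 3 of 3^14 — not tricolorable
observation: w = -4 shifts under R1 moves; the (-A^3)^(4) factor cancels that in V


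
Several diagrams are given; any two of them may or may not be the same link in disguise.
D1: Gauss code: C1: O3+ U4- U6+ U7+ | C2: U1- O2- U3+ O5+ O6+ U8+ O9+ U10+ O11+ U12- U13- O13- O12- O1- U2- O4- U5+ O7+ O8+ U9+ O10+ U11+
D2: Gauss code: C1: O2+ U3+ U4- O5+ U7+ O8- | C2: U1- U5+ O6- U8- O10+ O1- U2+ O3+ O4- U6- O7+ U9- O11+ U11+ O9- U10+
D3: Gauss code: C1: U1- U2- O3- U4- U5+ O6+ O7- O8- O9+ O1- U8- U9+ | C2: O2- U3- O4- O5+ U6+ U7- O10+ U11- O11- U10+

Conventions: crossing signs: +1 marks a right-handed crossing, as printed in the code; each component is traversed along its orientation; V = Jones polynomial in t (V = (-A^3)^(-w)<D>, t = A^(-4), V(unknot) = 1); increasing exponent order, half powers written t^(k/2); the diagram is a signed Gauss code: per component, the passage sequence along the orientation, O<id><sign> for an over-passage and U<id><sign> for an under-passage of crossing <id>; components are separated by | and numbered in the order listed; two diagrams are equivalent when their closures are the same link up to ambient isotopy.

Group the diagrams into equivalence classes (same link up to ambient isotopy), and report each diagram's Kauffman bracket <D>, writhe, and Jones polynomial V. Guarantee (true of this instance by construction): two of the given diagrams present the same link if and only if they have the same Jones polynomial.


classes: {D1} | {D2} | {D3}
V(D1) = -t^(3/2) - 2t^(7/2) + t^(9/2) - t^(11/2) + t^(13/2)  [13 crossings, <D> = -A^-17 + A^-13 - A^-9 + 2A^-5 + A^3, w = +3]
D2 (bracket A^-7 + A; 11 crossings at w = +1): V = -t^(1/2) - t^(5/2)
V(D3) = -t^(-5/2) - t^(-1/2)  [11 crossings, <D> = A^-7 + A, w = -3]
note: 3 classes among 3 diagrams; unequal V(t) rules out equality


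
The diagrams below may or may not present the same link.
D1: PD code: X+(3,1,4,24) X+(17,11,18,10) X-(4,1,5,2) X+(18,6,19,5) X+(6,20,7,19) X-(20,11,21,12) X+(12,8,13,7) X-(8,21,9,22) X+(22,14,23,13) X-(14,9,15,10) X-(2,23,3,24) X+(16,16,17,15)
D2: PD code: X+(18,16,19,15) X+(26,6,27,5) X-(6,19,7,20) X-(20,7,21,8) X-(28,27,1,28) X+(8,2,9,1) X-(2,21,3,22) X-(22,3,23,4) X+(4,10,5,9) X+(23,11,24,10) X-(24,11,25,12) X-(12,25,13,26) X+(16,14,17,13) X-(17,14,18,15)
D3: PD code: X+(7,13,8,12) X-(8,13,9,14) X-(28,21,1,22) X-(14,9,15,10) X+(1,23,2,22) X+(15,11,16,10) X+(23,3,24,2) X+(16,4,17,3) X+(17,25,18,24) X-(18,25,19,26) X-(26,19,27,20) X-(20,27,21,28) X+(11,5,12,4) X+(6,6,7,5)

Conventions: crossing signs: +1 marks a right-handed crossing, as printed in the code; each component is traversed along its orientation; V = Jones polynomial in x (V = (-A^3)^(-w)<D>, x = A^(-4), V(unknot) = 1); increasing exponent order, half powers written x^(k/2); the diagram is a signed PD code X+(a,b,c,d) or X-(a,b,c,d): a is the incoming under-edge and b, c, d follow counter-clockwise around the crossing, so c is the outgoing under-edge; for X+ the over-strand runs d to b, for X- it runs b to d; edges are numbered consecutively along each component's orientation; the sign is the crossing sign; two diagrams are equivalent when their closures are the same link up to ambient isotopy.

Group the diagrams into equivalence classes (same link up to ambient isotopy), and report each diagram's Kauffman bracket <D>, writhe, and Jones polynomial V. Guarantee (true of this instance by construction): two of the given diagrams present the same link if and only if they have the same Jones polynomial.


equivalence classes: {D1} | {D2} | {D3}
D1 (bracket A^-14 - 2A^-10 + 2A^-6 - 2A^-2 + 2A^2 - A^6 + A^10; 12 crossings at w = +2): V = x^-1 - 1 + 2x - 2x^2 + 2x^3 - 2x^4 + x^5
V(D2) = -x^-6 + 3x^-5 - 5x^-4 + 6x^-3 - 6x^-2 + 6x^-1 - 4 + 3x - x^2  (w -2, c 14, <D> = -A^-14 + 3A^-10 - 4A^-6 + 6A^-2 - 6A^2 + 6A^6 - 5A^10 + 3A^14 - A^18)
V(D3) = 1  [14 crossings, <D> = A^6, w = +2]
key observation: 3 values of V(x) split the 3 diagrams


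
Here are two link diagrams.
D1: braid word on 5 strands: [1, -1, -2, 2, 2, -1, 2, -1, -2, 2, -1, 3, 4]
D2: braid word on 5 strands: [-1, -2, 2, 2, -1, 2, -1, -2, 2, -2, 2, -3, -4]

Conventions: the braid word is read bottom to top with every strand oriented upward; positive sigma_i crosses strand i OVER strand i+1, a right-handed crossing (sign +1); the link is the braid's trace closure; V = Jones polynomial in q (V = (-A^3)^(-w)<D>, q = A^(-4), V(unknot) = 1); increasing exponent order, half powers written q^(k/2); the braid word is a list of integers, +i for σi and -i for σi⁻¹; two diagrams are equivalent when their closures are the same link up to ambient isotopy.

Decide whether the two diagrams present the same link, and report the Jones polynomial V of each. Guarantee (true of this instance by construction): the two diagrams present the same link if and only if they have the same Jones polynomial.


same link: yes
V(D1) = q^(-7/2) - 2q^(-5/2) + q^(-3/2) - 2q^(-1/2) + q^(1/2) - q^(3/2)  [13 crossings, <D> = A^-3 - A + 2A^5 - A^9 + 2A^13 - A^17, w = +1]
D2 (bracket A^-15 - A^-11 + 2A^-7 - A^-3 + 2A - A^5; 13 crossings at w = -3): V = q^(-7/2) - 2q^(-5/2) + q^(-3/2) - 2q^(-1/2) + q^(1/2) - q^(3/2)
note: Markov moves rewrite D1 (13 crossings) into D2 (13)


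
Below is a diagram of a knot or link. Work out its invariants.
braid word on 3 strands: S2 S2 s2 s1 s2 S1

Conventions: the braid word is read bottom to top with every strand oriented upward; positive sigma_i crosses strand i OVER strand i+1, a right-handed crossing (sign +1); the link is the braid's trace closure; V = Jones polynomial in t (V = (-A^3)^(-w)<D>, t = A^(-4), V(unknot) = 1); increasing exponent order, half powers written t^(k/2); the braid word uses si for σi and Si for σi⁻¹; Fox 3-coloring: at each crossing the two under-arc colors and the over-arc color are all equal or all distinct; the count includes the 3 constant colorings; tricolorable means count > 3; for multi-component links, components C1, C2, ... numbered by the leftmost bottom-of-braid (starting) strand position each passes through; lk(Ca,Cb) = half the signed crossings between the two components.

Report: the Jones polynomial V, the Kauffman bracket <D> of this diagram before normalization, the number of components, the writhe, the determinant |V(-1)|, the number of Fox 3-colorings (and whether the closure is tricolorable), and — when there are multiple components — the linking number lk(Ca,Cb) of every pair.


V(t) = 1
bracket: 1, w = 0
1 component, writhe 0, over 6 crossings
det 1, colorings 3 of 3^6 — not tricolorable
observation: free reduction leaves σ2⁻¹ σ1 σ2 σ1⁻¹ of the original 6 letters


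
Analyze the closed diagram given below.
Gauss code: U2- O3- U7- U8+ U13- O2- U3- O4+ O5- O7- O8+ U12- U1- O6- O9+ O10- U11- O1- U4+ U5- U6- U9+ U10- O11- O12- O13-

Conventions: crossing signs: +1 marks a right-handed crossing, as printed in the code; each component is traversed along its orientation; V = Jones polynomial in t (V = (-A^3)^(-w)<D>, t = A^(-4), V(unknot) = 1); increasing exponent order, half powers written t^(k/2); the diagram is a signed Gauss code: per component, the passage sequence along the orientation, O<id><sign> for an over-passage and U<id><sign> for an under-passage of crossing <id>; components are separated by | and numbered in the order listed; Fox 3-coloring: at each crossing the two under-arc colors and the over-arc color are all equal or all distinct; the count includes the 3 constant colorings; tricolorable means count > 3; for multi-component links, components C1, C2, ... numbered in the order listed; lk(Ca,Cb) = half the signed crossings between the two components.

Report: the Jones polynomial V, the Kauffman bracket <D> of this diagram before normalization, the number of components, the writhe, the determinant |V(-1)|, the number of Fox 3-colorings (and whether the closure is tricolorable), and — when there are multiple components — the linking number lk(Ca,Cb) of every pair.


V(t) = t^-8 - 2t^-7 + t^-6 - 2t^-5 + 2t^-4 + t^-2
bracket: -A^-13 - 2A^-5 + 2A^-1 - A^3 + 2A^7 - A^11, w = -7
1 component, writhe -7, over 13 crossings
det 9, colorings 27 of 3^13 — tricolorable
observation: w = -7 (over 13 crossings) is diagram-only; (-A^3)^(7) removes it from V


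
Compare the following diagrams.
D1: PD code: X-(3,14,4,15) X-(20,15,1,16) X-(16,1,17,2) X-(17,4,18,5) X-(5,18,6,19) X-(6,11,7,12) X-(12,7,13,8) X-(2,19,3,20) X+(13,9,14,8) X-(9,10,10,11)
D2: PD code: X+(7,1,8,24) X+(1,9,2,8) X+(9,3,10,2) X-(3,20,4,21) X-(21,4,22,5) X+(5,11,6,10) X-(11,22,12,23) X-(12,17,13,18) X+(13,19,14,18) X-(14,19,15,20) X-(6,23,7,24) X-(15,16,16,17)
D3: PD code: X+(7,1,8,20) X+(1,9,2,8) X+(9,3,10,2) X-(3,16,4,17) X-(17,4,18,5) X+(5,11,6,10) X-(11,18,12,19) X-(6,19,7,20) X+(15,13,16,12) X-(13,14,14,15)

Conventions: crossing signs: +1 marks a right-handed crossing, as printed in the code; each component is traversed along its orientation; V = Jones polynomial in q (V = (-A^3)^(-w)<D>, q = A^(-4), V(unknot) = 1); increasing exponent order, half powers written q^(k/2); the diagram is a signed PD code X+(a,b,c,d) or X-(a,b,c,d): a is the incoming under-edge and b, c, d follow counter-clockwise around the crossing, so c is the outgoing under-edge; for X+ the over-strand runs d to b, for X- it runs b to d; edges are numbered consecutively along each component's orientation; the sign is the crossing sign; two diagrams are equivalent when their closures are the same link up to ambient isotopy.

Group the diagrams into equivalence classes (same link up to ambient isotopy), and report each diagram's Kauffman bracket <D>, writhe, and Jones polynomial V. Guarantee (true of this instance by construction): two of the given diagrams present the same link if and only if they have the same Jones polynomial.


equivalence classes: {D1} | {D2, D3}
D1 (bracket A^-16 + A^-8 - A^-4 + 1 - A^4; 10 crossings at w = -8): V = -q^-7 + q^-6 - q^-5 + q^-4 + q^-2
D2 (bracket -A^-18 + 2A^-14 - 2A^-10 + 3A^-6 - 2A^-2 + 2A^2 - A^6; 12 crossings at w = -2): V = -q^-3 + 2q^-2 - 2q^-1 + 3 - 2q + 2q^2 - q^3
D3 (bracket -A^-12 + 2A^-8 - 2A^-4 + 3 - 2A^4 + 2A^8 - A^12; 10 crossings at w = 0): V = -q^-3 + 2q^-2 - 2q^-1 + 3 - 2q + 2q^2 - q^3
key observation: V(q) takes 2 values over 3 diagrams, fixing the grouping


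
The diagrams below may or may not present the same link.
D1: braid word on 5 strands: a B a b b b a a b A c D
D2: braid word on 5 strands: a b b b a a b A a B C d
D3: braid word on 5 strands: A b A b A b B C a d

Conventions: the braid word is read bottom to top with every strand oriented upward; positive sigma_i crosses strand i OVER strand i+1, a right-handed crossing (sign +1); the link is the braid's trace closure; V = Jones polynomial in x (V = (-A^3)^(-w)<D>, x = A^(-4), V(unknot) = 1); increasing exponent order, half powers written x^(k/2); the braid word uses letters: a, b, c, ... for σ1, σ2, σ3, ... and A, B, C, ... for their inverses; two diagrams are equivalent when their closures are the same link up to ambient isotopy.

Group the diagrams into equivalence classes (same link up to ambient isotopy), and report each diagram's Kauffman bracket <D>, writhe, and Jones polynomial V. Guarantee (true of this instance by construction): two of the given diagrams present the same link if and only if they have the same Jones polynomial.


classes: {D1, D2} | {D3}
V(D1) = x^2 + 2x^4 - 2x^5 + x^6 - 2x^7 + x^8  [12 crossings, <D> = A^-14 - 2A^-10 + A^-6 - 2A^-2 + 2A^2 + A^10, w = +6]
D2 (bracket A^-14 - 2A^-10 + A^-6 - 2A^-2 + 2A^2 + A^10; 12 crossings at w = +6): V = x^2 + 2x^4 - 2x^5 + x^6 - 2x^7 + x^8
V(D3) = x^-2 - x^-1 + 1 - x + x^2  [10 crossings, <D> = A^-8 - A^-4 + 1 - A^4 + A^8, w = 0]
note: 2 classes among 3 diagrams; unequal V(x) rules out equality


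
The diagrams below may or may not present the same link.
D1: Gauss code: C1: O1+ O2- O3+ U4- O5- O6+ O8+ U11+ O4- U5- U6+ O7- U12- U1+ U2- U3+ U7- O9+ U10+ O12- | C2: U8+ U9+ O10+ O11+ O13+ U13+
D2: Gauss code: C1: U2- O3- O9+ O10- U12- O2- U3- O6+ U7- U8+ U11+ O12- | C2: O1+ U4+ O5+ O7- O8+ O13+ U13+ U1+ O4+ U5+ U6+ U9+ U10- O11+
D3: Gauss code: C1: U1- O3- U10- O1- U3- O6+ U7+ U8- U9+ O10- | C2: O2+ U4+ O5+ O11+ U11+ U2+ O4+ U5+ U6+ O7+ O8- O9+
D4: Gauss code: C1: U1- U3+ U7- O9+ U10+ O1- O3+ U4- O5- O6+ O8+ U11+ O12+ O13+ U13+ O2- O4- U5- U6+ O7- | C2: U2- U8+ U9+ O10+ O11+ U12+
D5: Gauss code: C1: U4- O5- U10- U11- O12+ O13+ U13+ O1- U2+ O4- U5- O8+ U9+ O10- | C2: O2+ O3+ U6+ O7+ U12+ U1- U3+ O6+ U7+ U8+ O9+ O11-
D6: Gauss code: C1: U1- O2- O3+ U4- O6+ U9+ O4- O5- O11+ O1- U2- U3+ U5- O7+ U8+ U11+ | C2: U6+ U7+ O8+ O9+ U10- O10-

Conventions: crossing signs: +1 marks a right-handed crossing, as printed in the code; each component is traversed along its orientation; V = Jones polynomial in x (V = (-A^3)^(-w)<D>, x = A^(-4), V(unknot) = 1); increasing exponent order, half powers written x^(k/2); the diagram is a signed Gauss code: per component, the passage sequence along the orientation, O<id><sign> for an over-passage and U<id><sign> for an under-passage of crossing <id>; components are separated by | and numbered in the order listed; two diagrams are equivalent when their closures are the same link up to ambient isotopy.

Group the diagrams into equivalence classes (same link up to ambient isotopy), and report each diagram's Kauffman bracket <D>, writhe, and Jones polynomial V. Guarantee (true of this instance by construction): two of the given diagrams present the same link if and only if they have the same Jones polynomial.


grouping into links: {D1, D4, D6} | {D2, D3, D5}
V(D1) = -x^(1/2) + x^(3/2) - x^(5/2) - x^(9/2)  (w +3, c 13, <D> = A^-9 + A^-1 - A^3 + A^7)
D2 (bracket -A^-13 + A^-9 - 2A^-5 + 4A^-1 - 2A^3 + 4A^7 - 2A^11 + A^15 - A^19; 13 crossings at w = +3): V = x^(-5/2) - x^(-3/2) + 2x^(-1/2) - 4x^(1/2) + 2x^(3/2) - 4x^(5/2) + 2x^(7/2) - x^(9/2) + x^(11/2)
V(D3) = x^(-5/2) - x^(-3/2) + 2x^(-1/2) - 4x^(1/2) + 2x^(3/2) - 4x^(5/2) + 2x^(7/2) - x^(9/2) + x^(11/2)  (w +3, c 11, <D> = -A^-13 + A^-9 - 2A^-5 + 4A^-1 - 2A^3 + 4A^7 - 2A^11 + A^15 - A^19)
V(D4) = -x^(1/2) + x^(3/2) - x^(5/2) - x^(9/2)  [13 crossings, <D> = A^-9 + A^-1 - A^3 + A^7, w = +3]
D5 (bracket -A^-13 + A^-9 - 2A^-5 + 4A^-1 - 2A^3 + 4A^7 - 2A^11 + A^15 - A^19; 13 crossings at w = +3): V = x^(-5/2) - x^(-3/2) + 2x^(-1/2) - 4x^(1/2) + 2x^(3/2) - 4x^(5/2) + 2x^(7/2) - x^(9/2) + x^(11/2)
V(D6) = -x^(1/2) + x^(3/2) - x^(5/2) - x^(9/2)  [11 crossings, <D> = A^-15 + A^-7 - A^-3 + A, w = +1]
why: 2 classes among 6 diagrams; unequal V(x) rules out equality


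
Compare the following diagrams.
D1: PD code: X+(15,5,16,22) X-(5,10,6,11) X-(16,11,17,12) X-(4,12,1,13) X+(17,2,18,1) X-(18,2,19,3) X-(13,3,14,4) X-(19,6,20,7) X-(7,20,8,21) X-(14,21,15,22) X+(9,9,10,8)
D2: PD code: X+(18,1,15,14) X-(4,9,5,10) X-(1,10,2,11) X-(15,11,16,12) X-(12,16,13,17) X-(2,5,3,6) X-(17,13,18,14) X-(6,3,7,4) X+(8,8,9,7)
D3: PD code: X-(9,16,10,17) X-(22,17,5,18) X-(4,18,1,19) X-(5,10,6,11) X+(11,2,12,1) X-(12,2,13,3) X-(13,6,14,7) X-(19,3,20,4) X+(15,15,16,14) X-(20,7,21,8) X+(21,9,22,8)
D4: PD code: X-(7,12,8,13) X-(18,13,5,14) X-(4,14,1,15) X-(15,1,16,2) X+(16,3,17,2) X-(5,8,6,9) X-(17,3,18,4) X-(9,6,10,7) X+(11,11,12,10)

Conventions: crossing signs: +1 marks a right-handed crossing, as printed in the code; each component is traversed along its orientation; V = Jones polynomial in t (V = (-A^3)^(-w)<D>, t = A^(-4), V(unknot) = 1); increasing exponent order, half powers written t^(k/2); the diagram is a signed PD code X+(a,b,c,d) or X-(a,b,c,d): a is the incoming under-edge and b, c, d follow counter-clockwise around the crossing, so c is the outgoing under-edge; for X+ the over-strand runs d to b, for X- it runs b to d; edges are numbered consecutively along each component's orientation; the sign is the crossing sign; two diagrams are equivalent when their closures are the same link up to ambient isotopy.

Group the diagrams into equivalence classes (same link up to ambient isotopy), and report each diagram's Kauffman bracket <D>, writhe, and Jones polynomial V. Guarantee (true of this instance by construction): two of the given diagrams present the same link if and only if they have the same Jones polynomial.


equivalence classes: {D1, D2, D3, D4}
D1 (bracket A^-9 + 2A^-1 - A^3 + A^7 - A^11; 11 crossings at w = -5): V = t^(-13/2) - t^(-11/2) + t^(-9/2) - 2t^(-7/2) - t^(-3/2)
V(D2) = t^(-13/2) - t^(-11/2) + t^(-9/2) - 2t^(-7/2) - t^(-3/2)  (w -5, c 9, <D> = A^-9 + 2A^-1 - A^3 + A^7 - A^11)
V(D3) = t^(-13/2) - t^(-11/2) + t^(-9/2) - 2t^(-7/2) - t^(-3/2)  (w -5, c 11, <D> = A^-9 + 2A^-1 - A^3 + A^7 - A^11)
V(D4) = t^(-13/2) - t^(-11/2) + t^(-9/2) - 2t^(-7/2) - t^(-3/2)  (w -5, c 9, <D> = A^-9 + 2A^-1 - A^3 + A^7 - A^11)
key observation: one V(t) for all 4 diagrams — one class (guaranteed)


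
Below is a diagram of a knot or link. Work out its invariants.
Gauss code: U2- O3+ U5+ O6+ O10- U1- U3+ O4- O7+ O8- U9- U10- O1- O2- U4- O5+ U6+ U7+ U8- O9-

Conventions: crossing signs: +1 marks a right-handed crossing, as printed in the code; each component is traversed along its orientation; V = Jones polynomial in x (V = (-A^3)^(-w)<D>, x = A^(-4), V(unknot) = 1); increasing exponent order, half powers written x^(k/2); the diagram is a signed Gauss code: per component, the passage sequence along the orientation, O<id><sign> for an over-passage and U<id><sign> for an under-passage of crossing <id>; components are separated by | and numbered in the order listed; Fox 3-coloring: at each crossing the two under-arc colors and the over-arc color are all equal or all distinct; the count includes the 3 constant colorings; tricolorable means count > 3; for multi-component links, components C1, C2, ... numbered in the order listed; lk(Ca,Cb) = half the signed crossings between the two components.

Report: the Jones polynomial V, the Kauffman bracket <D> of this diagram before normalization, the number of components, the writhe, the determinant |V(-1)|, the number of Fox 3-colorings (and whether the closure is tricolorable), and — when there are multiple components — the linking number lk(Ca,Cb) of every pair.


V(x) = -x^-5 + x^-4 - x^-3 + 2x^-2 - x^-1 + 2 - x
bracket: -A^-10 + 2A^-6 - A^-2 + 2A^2 - A^6 + A^10 - A^14, w = -2
1 component, writhe -2, over 10 crossings
det 9, colorings 9 of 3^10 — tricolorable
observation: w = -2 shifts under R1 moves; the (-A^3)^(2) factor cancels that in V


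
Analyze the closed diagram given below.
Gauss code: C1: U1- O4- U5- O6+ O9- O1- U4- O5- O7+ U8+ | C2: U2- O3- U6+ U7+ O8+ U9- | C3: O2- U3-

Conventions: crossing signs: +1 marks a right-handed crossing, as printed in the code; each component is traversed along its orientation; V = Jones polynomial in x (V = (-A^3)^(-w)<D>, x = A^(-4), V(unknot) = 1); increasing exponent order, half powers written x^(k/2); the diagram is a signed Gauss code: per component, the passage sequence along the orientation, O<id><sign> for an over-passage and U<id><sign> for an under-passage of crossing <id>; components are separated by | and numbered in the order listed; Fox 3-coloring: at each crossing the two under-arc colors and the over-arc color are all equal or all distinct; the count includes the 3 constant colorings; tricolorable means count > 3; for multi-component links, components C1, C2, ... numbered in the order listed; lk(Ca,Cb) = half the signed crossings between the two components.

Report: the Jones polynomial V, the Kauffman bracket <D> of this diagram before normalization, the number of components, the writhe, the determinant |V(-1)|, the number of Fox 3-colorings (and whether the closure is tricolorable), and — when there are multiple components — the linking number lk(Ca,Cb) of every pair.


Jones polynomial: V(x) = -x^-6 + x^-5 - 2x^-4 + 3x^-3 - x^-2 + 3x^-1 + x
<D> = -A^-13 - 3A^-5 + A^-1 - 3A^3 + 2A^7 - A^11 + A^15; writhe -3
components 3, writhe -3 (9 crossings)
linking number lk(C1,C2) = +1
lk(C1,C3): 0
lk(C2,C3) = -1
3-colorings: 9 of 3^9, det 12 — tricolorable
note: the 3 component pairs carry total linking 0


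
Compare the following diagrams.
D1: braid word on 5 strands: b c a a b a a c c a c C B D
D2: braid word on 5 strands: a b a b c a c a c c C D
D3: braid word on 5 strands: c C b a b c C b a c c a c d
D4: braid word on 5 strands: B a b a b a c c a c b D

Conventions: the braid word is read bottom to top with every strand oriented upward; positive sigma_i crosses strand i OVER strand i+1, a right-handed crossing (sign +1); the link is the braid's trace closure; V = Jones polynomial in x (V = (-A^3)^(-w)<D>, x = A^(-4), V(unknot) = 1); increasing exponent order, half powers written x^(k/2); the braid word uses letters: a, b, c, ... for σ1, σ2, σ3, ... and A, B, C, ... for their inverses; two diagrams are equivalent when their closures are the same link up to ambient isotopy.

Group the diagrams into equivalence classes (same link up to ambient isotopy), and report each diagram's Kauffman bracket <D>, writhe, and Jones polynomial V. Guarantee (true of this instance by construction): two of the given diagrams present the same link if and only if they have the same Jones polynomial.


grouping into links: {D1, D2, D3, D4}
V(D1) = x^3 + 2x^5 - 2x^6 + 2x^7 - 3x^8 + 2x^9 - 2x^10 + x^11  (w +8, c 14, <D> = A^-20 - 2A^-16 + 2A^-12 - 3A^-8 + 2A^-4 - 2 + 2A^4 + A^12)
V(D2) = x^3 + 2x^5 - 2x^6 + 2x^7 - 3x^8 + 2x^9 - 2x^10 + x^11  (w +8, c 12, <D> = A^-20 - 2A^-16 + 2A^-12 - 3A^-8 + 2A^-4 - 2 + 2A^4 + A^12)
D3 (bracket A^-14 - 2A^-10 + 2A^-6 - 3A^-2 + 2A^2 - 2A^6 + 2A^10 + A^18; 14 crossings at w = +10): V = x^3 + 2x^5 - 2x^6 + 2x^7 - 3x^8 + 2x^9 - 2x^10 + x^11
D4 (bracket A^-20 - 2A^-16 + 2A^-12 - 3A^-8 + 2A^-4 - 2 + 2A^4 + A^12; 12 crossings at w = +8): V = x^3 + 2x^5 - 2x^6 + 2x^7 - 3x^8 + 2x^9 - 2x^10 + x^11
key observation: all 4 diagrams share one V(x), hence one class
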